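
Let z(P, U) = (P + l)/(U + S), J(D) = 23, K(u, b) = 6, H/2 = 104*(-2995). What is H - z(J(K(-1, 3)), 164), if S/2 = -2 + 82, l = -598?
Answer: -201838465/324 ≈ -6.2296e+5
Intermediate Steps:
H = -622960 (H = 2*(104*(-2995)) = 2*(-311480) = -622960)
S = 160 (S = 2*(-2 + 82) = 2*80 = 160)
z(P, U) = (-598 + P)/(160 + U) (z(P, U) = (P - 598)/(U + 160) = (-598 + P)/(160 + U))
H - z(J(K(-1, 3)), 164) = -622960 - (-598 + 23)/(160 + 164) = -622960 - (-575)/324 = -622960 - 1*(-575/324) = -622960 + 575/324 = -201838465/324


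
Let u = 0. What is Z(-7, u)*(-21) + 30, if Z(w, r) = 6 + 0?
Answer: -96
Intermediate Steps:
Z(w, r) = 6
Z(-7, u)*(-21) + 30 = 6*(-21) + 30 = -126 + 30 = -96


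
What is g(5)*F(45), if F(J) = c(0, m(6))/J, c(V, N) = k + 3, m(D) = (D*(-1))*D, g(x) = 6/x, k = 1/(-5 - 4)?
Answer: 52/675 ≈ 0.077037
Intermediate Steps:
k = -⅑ (k = 1/(-9) = -⅑ ≈ -0.11111)
m(D) = -D² (m(D) = (-D)*D = -D²)
c(V, N) = 26/9 (c(V, N) = -⅑ + 3 = 26/9)
F(J) = 26/(9*J)
g(5)*F(45) = (6/5)*((26/9)/45) = (6*(⅕))*((26/9)*(1/45)) = (6/5)*(26/405) = 52/675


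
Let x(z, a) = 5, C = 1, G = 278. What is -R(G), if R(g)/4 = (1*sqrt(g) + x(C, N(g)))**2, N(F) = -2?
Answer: -1212 - 40*sqrt(278) ≈ -1878.9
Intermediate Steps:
R(g) = 4*(5 + sqrt(g))**2 (R(g) = 4*(1*sqrt(g) + 5)**2 = 4*(sqrt(g) + 5)**2 = 4*(5 + sqrt(g))**2)
-R(G) = -4*(5 + sqrt(278))**2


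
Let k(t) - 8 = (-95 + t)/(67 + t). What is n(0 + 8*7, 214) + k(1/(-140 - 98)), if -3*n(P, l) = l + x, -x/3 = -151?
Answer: -3440156/15945 ≈ -215.75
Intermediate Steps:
x = 453 (x = -3*(-151) = 453)
k(t) = 8 + (-95 + t)/(67 + t)
n(P, l) = -151 - l/3 (n(P, l) = -(l + 453)/3 = -(453 + l)/3 = -151 - l/3)
n(0 + 8*7, 214) + k(1/(-140 - 98)) = (-151 - ⅓*214) + 9*(49 + 1/(-140 - 98))/(67 + 1/(-140 - 98)) = (-151 - 214/3) + 9*(49 + 1/(-238))/(67 + 1/(-238)) = -667/3 + 9*(49 - 1/238)/(67 - 1/238) = -667/3 + 9*(11661/238)/(15945/238) = -667/3 + 9*(238/15945)*(11661/238) = -667/3 + 34983/5315 = -3440156/15945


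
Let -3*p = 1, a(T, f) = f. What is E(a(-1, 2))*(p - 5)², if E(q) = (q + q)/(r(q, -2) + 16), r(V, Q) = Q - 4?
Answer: 512/45 ≈ 11.378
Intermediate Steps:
r(V, Q) = -4 + Q
p = -⅓ (p = -⅓*1 = -⅓ ≈ -0.33333)
E(q) = q/5 (E(q) = (q + q)/((-4 - 2) + 16) = (2*q)/(-6 + 16) = (2*q)/10 = (2*q)*(⅒) = q/5)
E(a(-1, 2))*(p - 5)² = ((⅕)*2)*(-⅓ - 5)² = 2*(-16/3)²/5 = (⅖)*(256/9) = 512/45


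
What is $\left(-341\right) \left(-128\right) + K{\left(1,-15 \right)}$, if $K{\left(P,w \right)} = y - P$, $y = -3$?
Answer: $43644$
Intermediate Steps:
$K{\left(P,w \right)} = -3 - P$
$\left(-341\right) \left(-128\right) + K{\left(1,-15 \right)} = \left(-341\right) \left(-128\right) - 4 = 43648 - 4 = 43644$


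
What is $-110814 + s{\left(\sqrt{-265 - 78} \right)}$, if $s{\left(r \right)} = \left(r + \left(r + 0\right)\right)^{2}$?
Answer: $-112186$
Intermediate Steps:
$s{\left(r \right)} = 4 r^{2}$ ($s{\left(r \right)} = \left(r + r\right)^{2} = \left(2 r\right)^{2} = 4 r^{2}$)
$-110814 + s{\left(\sqrt{-265 - 78} \right)} = -110814 + 4 \left(\sqrt{-265 - 78}\right)^{2} = -110814 + 4 \left(\sqrt{-343}\right)^{2} = -110814 + 4 \left(7 i \sqrt{7}\right)^{2} = -110814 + 4 \left(-343\right) = -110814 - 1372 = -112186$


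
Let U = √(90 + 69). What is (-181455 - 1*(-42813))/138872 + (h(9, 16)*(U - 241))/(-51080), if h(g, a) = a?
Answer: -409146433/443348860 - 2*√159/6385 ≈ -0.92680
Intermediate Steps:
U = √159 ≈ 12.610
(-181455 - 1*(-42813))/138872 + (h(9, 16)*(U - 241))/(-51080) = (-181455 - 1*(-42813))/138872 + (16*(√159 - 241))/(-51080) = (-181455 + 42813)*(1/138872) + (16*(-241 + √159))*(-1/51080) = -138642*1/138872 + (-3856 + 16*√159)*(-1/51080) = -69321/69436 + (482/6385 - 2*√159/6385) = -409146433/443348860 - 2*√159/6385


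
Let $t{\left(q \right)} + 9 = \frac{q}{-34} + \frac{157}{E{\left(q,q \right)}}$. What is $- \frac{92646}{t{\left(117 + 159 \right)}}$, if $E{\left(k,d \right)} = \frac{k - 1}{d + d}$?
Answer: $- \frac{48124450}{154807} \approx -310.87$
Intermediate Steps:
$E{\left(k,d \right)} = \frac{-1 + k}{2 d}$
$t{\left(q \right)} = -9 - \frac{q}{34} + \frac{314 q}{-1 + q}$ ($t{\left(q \right)} = -9 + \left(\frac{q}{-34} + \frac{157}{\frac{1}{2} \frac{1}{q} \left(-1 + q\right)}\right) = -9 + \left(q \left(- \frac{1}{34}\right) + 157 \frac{2 q}{-1 + q}\right) = -9 - \left(\frac{q}{34} - \frac{314 q}{-1 + q}\right) = -9 - \frac{q}{34} + \frac{314 q}{-1 + q}$)
$- \frac{92646}{t{\left(117 + 159 \right)}} = - \frac{92646}{\frac{1}{34} \frac{1}{-1 + \left(117 + 159\right)} \left(306 - \left(117 + 159\right)^{2} + 10371 \left(117 + 159\right)\right)} = - \frac{92646}{\frac{1}{34} \frac{1}{-1 + 276} \left(306 - 276^{2} + 10371 \cdot 276\right)} = - \frac{92646}{\frac{1}{34} \cdot \frac{1}{275} \left(306 - 76176 + 2862396\right)} = - \frac{92646}{\frac{1}{34} \cdot \frac{1}{275} \cdot 2786526} = - \frac{92646}{\frac{1393263}{4675}} = \left(-92646\right) \frac{4675}{1393263} = - \frac{48124450}{154807}$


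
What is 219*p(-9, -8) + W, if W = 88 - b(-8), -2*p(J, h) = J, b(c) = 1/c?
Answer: 8589/8 ≈ 1073.6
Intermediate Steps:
p(J, h) = -J/2
W = 705/8 (W = 88 - 1/(-8) = 88 - 1*(-1/8) = 88 + 1/8 = 705/8 ≈ 88.125)
219*p(-9, -8) + W = 219*(-1/2*(-9)) + 705/8 = 219*(9/2) + 705/8 = 1971/2 + 705/8 = 8589/8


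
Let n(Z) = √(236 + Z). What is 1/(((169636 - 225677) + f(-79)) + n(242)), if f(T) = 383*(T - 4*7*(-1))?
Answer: -37787/2855714499 - √478/5711428998 ≈ -1.3236e-5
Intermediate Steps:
f(T) = 10724 + 383*T (f(T) = 383*(T - 28*(-1)) = 383*(T + 28) = 383*(28 + T) = 10724 + 383*T)
1/(((169636 - 225677) + f(-79)) + n(242)) = 1/(((169636 - 225677) + (10724 + 383*(-79))) + √(236 + 242)) = 1/((-56041 + (10724 - 30257)) + √478) = 1/((-56041 - 19533) + √478) = 1/(-75574 + √478)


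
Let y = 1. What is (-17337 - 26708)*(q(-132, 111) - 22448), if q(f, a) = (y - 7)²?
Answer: 987136540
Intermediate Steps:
q(f, a) = 36 (q(f, a) = (1 - 7)² = (-6)² = 36)
(-17337 - 26708)*(q(-132, 111) - 22448) = (-17337 - 26708)*(36 - 22448) = -44045*(-22412) = 987136540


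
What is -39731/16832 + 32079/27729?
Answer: -187249057/155578176 ≈ -1.2036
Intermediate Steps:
-39731/16832 + 32079/27729 = -39731*1/16832 + 32079*(1/27729) = -39731/16832 + 10693/9243 = -187249057/155578176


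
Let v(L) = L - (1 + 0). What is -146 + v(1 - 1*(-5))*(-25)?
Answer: -271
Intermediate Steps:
v(L) = -1 + L (v(L) = L - 1*1 = L - 1 = -1 + L)
-146 + v(1 - 1*(-5))*(-25) = -146 + (-1 + (1 - 1*(-5)))*(-25) = -146 + (-1 + (1 + 5))*(-25) = -146 + (-1 + 6)*(-25) = -146 + 5*(-25) = -146 - 125 = -271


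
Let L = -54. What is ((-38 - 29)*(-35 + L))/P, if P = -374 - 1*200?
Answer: -5963/574 ≈ -10.389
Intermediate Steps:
P = -574 (P = -374 - 200 = -574)
((-38 - 29)*(-35 + L))/P = ((-38 - 29)*(-35 - 54))/(-574) = -(-67)*(-89)/574 = -1/574*5963 = -5963/574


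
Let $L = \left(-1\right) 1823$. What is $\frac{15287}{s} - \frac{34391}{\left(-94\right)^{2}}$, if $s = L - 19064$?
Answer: $- \frac{853400749}{184557532} \approx -4.624$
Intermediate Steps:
$L = -1823$
$s = -20887$ ($s = -1823 - 19064 = -20887$)
$\frac{15287}{s} - \frac{34391}{\left(-94\right)^{2}} = \frac{15287}{-20887} - \frac{34391}{\left(-94\right)^{2}} = 15287 \left(- \frac{1}{20887}\right) - \frac{34391}{8836} = - \frac{15287}{20887} - \frac{34391}{8836} = - \frac{853400749}{184557532}$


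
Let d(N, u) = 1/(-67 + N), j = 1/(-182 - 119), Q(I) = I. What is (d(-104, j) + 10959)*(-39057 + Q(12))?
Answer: -1283681780/3 ≈ -4.2789e+8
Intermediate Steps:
j = -1/301 (j = 1/(-301) = -1/301 ≈ -0.0033223)
(d(-104, j) + 10959)*(-39057 + Q(12)) = (1/(-67 - 104) + 10959)*(-39057 + 12) = (1/(-171) + 10959)*(-39045) = (-1/171 + 10959)*(-39045) = (1873988/171)*(-39045) = -1283681780/3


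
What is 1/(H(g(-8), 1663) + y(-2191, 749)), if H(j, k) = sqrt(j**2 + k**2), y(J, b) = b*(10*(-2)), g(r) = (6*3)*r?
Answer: -2996/44322819 - sqrt(2786305)/221614095 ≈ -7.5127e-5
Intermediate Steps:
g(r) = 18*r
y(J, b) = -20*b (y(J, b) = b*(-20) = -20*b)
1/(H(g(-8), 1663) + y(-2191, 749)) = 1/(sqrt((18*(-8))**2 + 1663**2) - 20*749) = 1/(sqrt((-144)**2 + 2765569) - 14980) = 1/(sqrt(20736 + 2765569) - 14980) = 1/(sqrt(2786305) - 14980) = 1/(-14980 + sqrt(2786305))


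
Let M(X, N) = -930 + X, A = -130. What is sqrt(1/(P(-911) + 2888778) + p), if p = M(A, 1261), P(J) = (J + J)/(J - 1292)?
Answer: I*sqrt(10732563155211160326423)/3181989878 ≈ 32.558*I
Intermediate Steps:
P(J) = 2*J/(-1292 + J) (P(J) = (2*J)/(-1292 + J) = 2*J/(-1292 + J))
p = -1060 (p = -930 - 130 = -1060)
sqrt(1/(P(-911) + 2888778) + p) = sqrt(1/(2*(-911)/(-1292 - 911) + 2888778) - 1060) = sqrt(1/(2*(-911)/(-2203) + 2888778) - 1060) = sqrt(1/(2*(-911)*(-1/2203) + 2888778) - 1060) = sqrt(1/(1822/2203 + 2888778) - 1060) = sqrt(1/(6363979756/2203) - 1060) = sqrt(2203/6363979756 - 1060) = sqrt(-6745818539157/6363979756) = I*sqrt(10732563155211160326423)/3181989878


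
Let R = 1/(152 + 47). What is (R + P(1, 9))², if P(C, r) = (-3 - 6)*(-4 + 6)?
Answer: 12823561/39601 ≈ 323.82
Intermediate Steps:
P(C, r) = -18 (P(C, r) = -9*2 = -18)
R = 1/199 ≈ 0.0050251
(R + P(1, 9))² = (1/199 - 18)² = (-3581/199)² = 12823561/39601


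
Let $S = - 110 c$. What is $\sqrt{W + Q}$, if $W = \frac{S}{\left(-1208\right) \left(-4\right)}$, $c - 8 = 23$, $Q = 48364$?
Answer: $\frac{\sqrt{17643703569}}{604} \approx 219.92$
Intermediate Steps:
$c = 31$ ($c = 8 + 23 = 31$)
$S = -3410$ ($S = \left(-110\right) 31 = -3410$)
$W = - \frac{1705}{2416}$ ($W = - \frac{3410}{\left(-1208\right) \left(-4\right)} = - \frac{3410}{4832} = \left(-3410\right) \frac{1}{4832} = - \frac{1705}{2416} \approx -0.70571$)
$\sqrt{W + Q} = \sqrt{- \frac{1705}{2416} + 48364} = \sqrt{\frac{116845719}{2416}} = \frac{\sqrt{17643703569}}{604}$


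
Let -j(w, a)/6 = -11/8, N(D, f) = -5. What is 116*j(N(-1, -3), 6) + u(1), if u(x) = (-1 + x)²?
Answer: 957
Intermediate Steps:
j(w, a) = 33/4 (j(w, a) = -(-66)/8 = -6*(-11/8) = 33/4)
116*j(N(-1, -3), 6) + u(1) = 116*(33/4) + (-1 + 1)² = 957 + 0² = 957 + 0 = 957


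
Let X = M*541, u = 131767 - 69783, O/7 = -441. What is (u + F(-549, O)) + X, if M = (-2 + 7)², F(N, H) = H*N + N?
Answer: 1769723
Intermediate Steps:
O = -3087 (O = 7*(-441) = -3087)
F(N, H) = N + H*N
u = 61984
M = 25 (M = 5² = 25)
X = 13525 (X = 25*541 = 13525)
(u + F(-549, O)) + X = (61984 - 549*(1 - 3087)) + 13525 = (61984 - 549*(-3086)) + 13525 = (61984 + 1694214) + 13525 = 1756198 + 13525 = 1769723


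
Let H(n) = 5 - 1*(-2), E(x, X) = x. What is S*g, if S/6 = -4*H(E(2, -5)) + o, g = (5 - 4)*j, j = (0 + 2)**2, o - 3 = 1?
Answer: -576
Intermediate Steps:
H(n) = 7 (H(n) = 5 + 2 = 7)
o = 4 (o = 3 + 1 = 4)
j = 4 (j = 2**2 = 4)
g = 4 (g = (5 - 4)*4 = 1*4 = 4)
S = -144 (S = 6*(-4*7 + 4) = 6*(-28 + 4) = 6*(-24) = -144)
S*g = -144*4 = -576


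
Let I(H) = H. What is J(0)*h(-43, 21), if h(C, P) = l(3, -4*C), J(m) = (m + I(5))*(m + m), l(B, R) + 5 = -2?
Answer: 0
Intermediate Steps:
l(B, R) = -7 (l(B, R) = -5 - 2 = -7)
J(m) = 2*m*(5 + m) (J(m) = (m + 5)*(m + m) = (5 + m)*(2*m) = 2*m*(5 + m))
h(C, P) = -7
J(0)*h(-43, 21) = (2*0*(5 + 0))*(-7) = (2*0*5)*(-7) = 0*(-7) = 0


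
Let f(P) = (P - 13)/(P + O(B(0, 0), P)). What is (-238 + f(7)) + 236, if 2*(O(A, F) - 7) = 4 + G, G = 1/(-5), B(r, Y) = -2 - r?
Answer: -126/53 ≈ -2.3774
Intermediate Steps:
G = -1/5 ≈ -0.20000
O(A, F) = 89/10 (O(A, F) = 7 + (4 - 1/5)/2 = 7 + (1/2)*(19/5) = 7 + 19/10 = 89/10)
f(P) = (-13 + P)/(89/10 + P) (f(P) = (P - 13)/(P + 89/10) = (-13 + P)/(89/10 + P))
(-238 + f(7)) + 236 = (-238 + 10*(-13 + 7)/(89 + 10*7)) + 236 = (-238 + 10*(-6)/(89 + 70)) + 236 = (-238 + 10*(-6)/159) + 236 = (-238 + 10*(1/159)*(-6)) + 236 = (-238 - 20/53) + 236 = -12634/53 + 236 = -126/53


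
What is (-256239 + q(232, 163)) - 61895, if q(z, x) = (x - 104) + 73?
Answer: -318002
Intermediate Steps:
q(z, x) = -31 + x (q(z, x) = (-104 + x) + 73 = -31 + x)
(-256239 + q(232, 163)) - 61895 = (-256239 + (-31 + 163)) - 61895 = (-256239 + 132) - 61895 = -256107 - 61895 = -318002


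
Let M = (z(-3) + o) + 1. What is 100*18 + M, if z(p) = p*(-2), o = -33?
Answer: 1774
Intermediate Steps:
z(p) = -2*p
M = -26 (M = (-2*(-3) - 33) + 1 = (6 - 33) + 1 = -27 + 1 = -26)
100*18 + M = 100*18 - 26 = 1800 - 26 = 1774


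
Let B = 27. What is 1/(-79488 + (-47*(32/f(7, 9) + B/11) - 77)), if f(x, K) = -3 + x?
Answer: -11/880620 ≈ -1.2491e-5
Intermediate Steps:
1/(-79488 + (-47*(32/f(7, 9) + B/11) - 77)) = 1/(-79488 + (-47*(32/(-3 + 7) + 27/11) - 77)) = 1/(-79488 + (-47*(32/4 + 27*(1/11)) - 77)) = 1/(-79488 + (-47*(32*(¼) + 27/11) - 77)) = 1/(-79488 + (-47*(8 + 27/11) - 77)) = 1/(-79488 + (-47*115/11 - 77)) = 1/(-79488 + (-5405/11 - 77)) = 1/(-79488 - 6252/11) = 1/(-880620/11) = -11/880620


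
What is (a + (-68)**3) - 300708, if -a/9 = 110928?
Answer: -1613492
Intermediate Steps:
a = -998352 (a = -9*110928 = -998352)
(a + (-68)**3) - 300708 = (-998352 + (-68)**3) - 300708 = (-998352 - 314432) - 300708 = -1312784 - 300708 = -1613492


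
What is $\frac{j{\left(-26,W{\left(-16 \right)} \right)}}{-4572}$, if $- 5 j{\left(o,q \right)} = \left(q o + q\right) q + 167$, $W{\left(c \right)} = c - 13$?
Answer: $- \frac{10429}{11430} \approx -0.91242$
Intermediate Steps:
$W{\left(c \right)} = -13 + c$
$j{\left(o,q \right)} = - \frac{167}{5} - \frac{q \left(q + o q\right)}{5}$ ($j{\left(o,q \right)} = - \frac{\left(q o + q\right) q + 167}{5} = - \frac{\left(o q + q\right) q + 167}{5} = - \frac{\left(q + o q\right) q + 167}{5} = - \frac{q \left(q + o q\right) + 167}{5} = - \frac{167 + q \left(q + o q\right)}{5} = - \frac{167}{5} - \frac{q \left(q + o q\right)}{5}$)
$\frac{j{\left(-26,W{\left(-16 \right)} \right)}}{-4572} = \frac{- \frac{167}{5} - \frac{\left(-13 - 16\right)^{2}}{5} - - \frac{26 \left(-13 - 16\right)^{2}}{5}}{-4572} = \left(- \frac{167}{5} - \frac{\left(-29\right)^{2}}{5} - - \frac{26 \left(-29\right)^{2}}{5}\right) \left(- \frac{1}{4572}\right) = \left(- \frac{167}{5} - \frac{841}{5} - \left(- \frac{26}{5}\right) 841\right) \left(- \frac{1}{4572}\right) = \left(- \frac{167}{5} - \frac{841}{5} + \frac{21866}{5}\right) \left(- \frac{1}{4572}\right) = \frac{20858}{5} \left(- \frac{1}{4572}\right) = - \frac{10429}{11430}$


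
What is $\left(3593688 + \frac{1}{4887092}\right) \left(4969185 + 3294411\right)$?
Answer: $\frac{36282731055292197003}{1221773} \approx 2.9697 \cdot 10^{13}$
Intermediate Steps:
$\left(3593688 + \frac{1}{4887092}\right) \left(4969185 + 3294411\right) = \left(3593688 + \frac{1}{4887092}\right) 8263596 = \frac{17562683875297}{4887092} \cdot 8263596 = \frac{36282731055292197003}{1221773}$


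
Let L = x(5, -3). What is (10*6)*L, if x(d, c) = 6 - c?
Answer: 540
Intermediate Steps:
L = 9 (L = 6 - 1*(-3) = 6 + 3 = 9)
(10*6)*L = (10*6)*9 = 60*9 = 540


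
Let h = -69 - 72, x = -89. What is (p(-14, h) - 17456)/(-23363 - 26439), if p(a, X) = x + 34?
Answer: 17511/49802 ≈ 0.35161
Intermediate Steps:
h = -141
p(a, X) = -55 (p(a, X) = -89 + 34 = -55)
(p(-14, h) - 17456)/(-23363 - 26439) = (-55 - 17456)/(-23363 - 26439) = -17511/(-49802) = -17511*(-1/49802) = 17511/49802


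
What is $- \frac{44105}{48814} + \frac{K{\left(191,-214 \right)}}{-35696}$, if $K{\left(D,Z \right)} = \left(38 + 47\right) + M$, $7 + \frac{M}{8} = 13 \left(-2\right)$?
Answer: $- \frac{782817187}{871232272} \approx -0.89852$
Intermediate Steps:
$M = -264$ ($M = -56 + 8 \cdot 13 \left(-2\right) = -56 + 8 \left(-26\right) = -56 - 208 = -264$)
$K{\left(D,Z \right)} = -179$ ($K{\left(D,Z \right)} = \left(38 + 47\right) - 264 = 85 - 264 = -179$)
$- \frac{44105}{48814} + \frac{K{\left(191,-214 \right)}}{-35696} = - \frac{44105}{48814} - \frac{179}{-35696} = \left(-44105\right) \frac{1}{48814} - - \frac{179}{35696} = - \frac{44105}{48814} + \frac{179}{35696} = - \frac{782817187}{871232272}$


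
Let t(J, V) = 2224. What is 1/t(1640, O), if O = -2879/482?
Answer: 1/2224 ≈ 0.00044964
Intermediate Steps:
O = -2879/482 (O = -2879*1/482 = -2879/482 ≈ -5.9730)
1/t(1640, O) = 1/2224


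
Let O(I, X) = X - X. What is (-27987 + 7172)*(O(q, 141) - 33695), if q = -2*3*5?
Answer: 701361425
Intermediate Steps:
q = -30 (q = -6*5 = -30)
O(I, X) = 0
(-27987 + 7172)*(O(q, 141) - 33695) = (-27987 + 7172)*(0 - 33695) = -20815*(-33695) = 701361425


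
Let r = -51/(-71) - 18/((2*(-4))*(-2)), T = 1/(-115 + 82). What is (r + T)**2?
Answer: 67092481/351337536 ≈ 0.19096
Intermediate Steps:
T = -1/33 (T = 1/(-33) = -1/33 ≈ -0.030303)
r = -231/568 (r = -51*(-1/71) - 18/((-8*(-2))) = 51/71 - 18/16 = 51/71 - 18*1/16 = 51/71 - 9/8 = -231/568 ≈ -0.40669)
(r + T)**2 = (-231/568 - 1/33)**2 = (-8191/18744)**2 = 67092481/351337536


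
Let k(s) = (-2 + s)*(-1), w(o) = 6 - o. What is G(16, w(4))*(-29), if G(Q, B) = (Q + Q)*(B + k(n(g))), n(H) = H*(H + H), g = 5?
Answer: 42688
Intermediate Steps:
n(H) = 2*H**2 (n(H) = H*(2*H) = 2*H**2)
k(s) = 2 - s
G(Q, B) = 2*Q*(-48 + B) (G(Q, B) = (Q + Q)*(B + (2 - 2*5**2)) = (2*Q)*(B + (2 - 2*25)) = (2*Q)*(B + (2 - 1*50)) = (2*Q)*(B + (2 - 50)) = (2*Q)*(B - 48) = (2*Q)*(-48 + B) = 2*Q*(-48 + B))
G(16, w(4))*(-29) = (2*16*(-48 + (6 - 1*4)))*(-29) = (2*16*(-48 + (6 - 4)))*(-29) = (2*16*(-48 + 2))*(-29) = (2*16*(-46))*(-29) = -1472*(-29) = 42688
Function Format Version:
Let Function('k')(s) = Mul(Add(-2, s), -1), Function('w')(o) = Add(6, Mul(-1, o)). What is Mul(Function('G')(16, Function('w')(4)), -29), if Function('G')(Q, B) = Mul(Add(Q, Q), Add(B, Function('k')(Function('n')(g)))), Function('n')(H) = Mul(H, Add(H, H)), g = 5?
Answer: 42688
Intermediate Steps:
Function('n')(H) = Mul(2, Pow(H, 2)) (Function('n')(H) = Mul(H, Mul(2, H)) = Mul(2, Pow(H, 2)))
Function('k')(s) = Add(2, Mul(-1, s))
Function('G')(Q, B) = Mul(2, Q, Add(-48, B)) (Function('G')(Q, B) = Mul(Add(Q, Q), Add(B, Add(2, Mul(-1, Mul(2, Pow(5, 2)))))) = Mul(Mul(2, Q), Add(B, Add(2, Mul(-1, Mul(2, 25))))) = Mul(Mul(2, Q), Add(B, Add(2, Mul(-1, 50)))) = Mul(Mul(2, Q), Add(B, Add(2, -50))) = Mul(Mul(2, Q), Add(B, -48)) = Mul(Mul(2, Q), Add(-48, B)) = Mul(2, Q, Add(-48, B)))
Mul(Function('G')(16, Function('w')(4)), -29) = Mul(Mul(2, 16, Add(-48, Add(6, Mul(-1, 4)))), -29) = Mul(Mul(2, 16, Add(-48, Add(6, -4))), -29) = Mul(Mul(2, 16, Add(-48, 2)), -29) = Mul(Mul(2, 16, -46), -29) = Mul(-1472, -29) = 42688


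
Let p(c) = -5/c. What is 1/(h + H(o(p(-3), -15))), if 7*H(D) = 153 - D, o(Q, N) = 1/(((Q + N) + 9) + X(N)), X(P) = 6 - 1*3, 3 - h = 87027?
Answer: -28/2436057 ≈ -1.1494e-5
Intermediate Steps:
h = -87024 (h = 3 - 1*87027 = 3 - 87027 = -87024)
X(P) = 3 (X(P) = 6 - 3 = 3)
o(Q, N) = 1/(12 + N + Q) (o(Q, N) = 1/(((Q + N) + 9) + 3) = 1/(((N + Q) + 9) + 3) = 1/((9 + N + Q) + 3) = 1/(12 + N + Q))
H(D) = 153/7 - D/7 (H(D) = (153 - D)/7 = 153/7 - D/7)
1/(h + H(o(p(-3), -15))) = 1/(-87024 + (153/7 - 1/(7*(12 - 15 - 5/(-3))))) = 1/(-87024 + (153/7 - 1/(7*(12 - 15 - 5*(-1/3))))) = 1/(-87024 + (153/7 - 1/(7*(12 - 15 + 5/3)))) = 1/(-87024 + (153/7 - 1/(7*(-4/3)))) = 1/(-87024 + (153/7 - 1/7*(-3/4))) = 1/(-87024 + (153/7 + 3/28)) = 1/(-87024 + 615/28) = 1/(-2436057/28) = -28/2436057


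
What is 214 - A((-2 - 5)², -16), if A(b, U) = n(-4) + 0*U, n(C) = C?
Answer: 218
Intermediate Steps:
A(b, U) = -4 (A(b, U) = -4 + 0*U = -4 + 0 = -4)
214 - A((-2 - 5)², -16) = 214 - 1*(-4) = 214 + 4 = 218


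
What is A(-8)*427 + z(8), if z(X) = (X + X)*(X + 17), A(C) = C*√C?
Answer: 400 - 6832*I*√2 ≈ 400.0 - 9661.9*I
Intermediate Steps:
A(C) = C^(3/2)
z(X) = 2*X*(17 + X) (z(X) = (2*X)*(17 + X) = 2*X*(17 + X))
A(-8)*427 + z(8) = (-8)^(3/2)*427 + 2*8*(17 + 8) = -16*I*√2*427 + 2*8*25 = -6832*I*√2 + 400 = 400 - 6832*I*√2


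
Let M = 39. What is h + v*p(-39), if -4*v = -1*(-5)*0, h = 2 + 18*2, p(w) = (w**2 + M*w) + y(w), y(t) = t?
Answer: 38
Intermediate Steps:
p(w) = w**2 + 40*w (p(w) = (w**2 + 39*w) + w = w**2 + 40*w)
h = 38 (h = 2 + 36 = 38)
v = 0 (v = -(-1*(-5))*0/4 = -5*0/4 = -1/4*0 = 0)
h + v*p(-39) = 38 + 0*(-39*(40 - 39)) = 38 + 0*(-39*1) = 38 + 0*(-39) = 38 + 0 = 38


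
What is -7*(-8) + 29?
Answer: 85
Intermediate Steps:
-7*(-8) + 29 = 56 + 29 = 85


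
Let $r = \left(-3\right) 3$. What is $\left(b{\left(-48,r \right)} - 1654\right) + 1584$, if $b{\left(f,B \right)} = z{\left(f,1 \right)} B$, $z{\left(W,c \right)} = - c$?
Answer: $-61$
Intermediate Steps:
$r = -9$
$b{\left(f,B \right)} = - B$ ($b{\left(f,B \right)} = \left(-1\right) 1 B = - B$)
$\left(b{\left(-48,r \right)} - 1654\right) + 1584 = \left(\left(-1\right) \left(-9\right) - 1654\right) + 1584 = \left(9 - 1654\right) + 1584 = -1645 + 1584 = -61$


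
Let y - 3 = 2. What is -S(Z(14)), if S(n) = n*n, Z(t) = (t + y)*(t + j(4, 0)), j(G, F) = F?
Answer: -70756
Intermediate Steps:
y = 5 (y = 3 + 2 = 5)
Z(t) = t*(5 + t) (Z(t) = (t + 5)*(t + 0) = (5 + t)*t = t*(5 + t))
S(n) = n**2
-S(Z(14)) = -(14*(5 + 14))**2 = -(14*19)**2 = -1*266**2 = -1*70756 = -70756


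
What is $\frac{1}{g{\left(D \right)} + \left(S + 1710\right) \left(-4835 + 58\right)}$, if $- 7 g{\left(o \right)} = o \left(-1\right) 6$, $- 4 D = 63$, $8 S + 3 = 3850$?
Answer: $- \frac{8}{83726587} \approx -9.5549 \cdot 10^{-8}$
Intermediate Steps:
$S = \frac{3847}{8}$ ($S = - \frac{3}{8} + \frac{1}{8} \cdot 3850 = - \frac{3}{8} + \frac{1925}{4} = \frac{3847}{8} \approx 480.88$)
$D = - \frac{63}{4}$ ($D = \left(- \frac{1}{4}\right) 63 = - \frac{63}{4} \approx -15.75$)
$g{\left(o \right)} = \frac{6 o}{7}$ ($g{\left(o \right)} = - \frac{o \left(-1\right) 6}{7} = - \frac{- o 6}{7} = - \frac{\left(-6\right) o}{7} = \frac{6 o}{7}$)
$\frac{1}{g{\left(D \right)} + \left(S + 1710\right) \left(-4835 + 58\right)} = \frac{1}{\frac{6}{7} \left(- \frac{63}{4}\right) + \left(\frac{3847}{8} + 1710\right) \left(-4835 + 58\right)} = \frac{1}{- \frac{27}{2} + \frac{17527}{8} \left(-4777\right)} = \frac{1}{- \frac{27}{2} - \frac{83726479}{8}} = \frac{1}{- \frac{83726587}{8}} = - \frac{8}{83726587}$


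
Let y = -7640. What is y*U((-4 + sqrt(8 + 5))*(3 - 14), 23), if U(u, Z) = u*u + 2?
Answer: -26824040 + 7395520*sqrt(13) ≈ -1.5911e+5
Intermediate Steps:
U(u, Z) = 2 + u**2 (U(u, Z) = u**2 + 2 = 2 + u**2)
y*U((-4 + sqrt(8 + 5))*(3 - 14), 23) = -7640*(2 + ((-4 + sqrt(8 + 5))*(3 - 14))**2) = -7640*(2 + ((-4 + sqrt(13))*(-11))**2) = -7640*(2 + (44 - 11*sqrt(13))**2) = -15280 - 7640*(44 - 11*sqrt(13))**2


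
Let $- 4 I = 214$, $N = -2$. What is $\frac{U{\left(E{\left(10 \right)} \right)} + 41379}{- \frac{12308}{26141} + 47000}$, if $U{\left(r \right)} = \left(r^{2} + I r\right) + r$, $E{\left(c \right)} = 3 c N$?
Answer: $\frac{1258140189}{1228614692} \approx 1.024$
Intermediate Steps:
$I = - \frac{107}{2}$ ($I = \left(- \frac{1}{4}\right) 214 = - \frac{107}{2} \approx -53.5$)
$E{\left(c \right)} = - 6 c$ ($E{\left(c \right)} = 3 c \left(-2\right) = - 6 c$)
$U{\left(r \right)} = r^{2} - \frac{105 r}{2}$ ($U{\left(r \right)} = \left(r^{2} - \frac{107 r}{2}\right) + r = r^{2} - \frac{105 r}{2}$)
$\frac{U{\left(E{\left(10 \right)} \right)} + 41379}{- \frac{12308}{26141} + 47000} = \frac{\frac{\left(-6\right) 10 \left(-105 + 2 \left(\left(-6\right) 10\right)\right)}{2} + 41379}{- \frac{12308}{26141} + 47000} = \frac{\frac{1}{2} \left(-60\right) \left(-105 + 2 \left(-60\right)\right) + 41379}{\left(-12308\right) \frac{1}{26141} + 47000} = \frac{\frac{1}{2} \left(-60\right) \left(-105 - 120\right) + 41379}{- \frac{12308}{26141} + 47000} = \frac{\frac{1}{2} \left(-60\right) \left(-225\right) + 41379}{\frac{1228614692}{26141}} = \left(6750 + 41379\right) \frac{26141}{1228614692} = 48129 \cdot \frac{26141}{1228614692} = \frac{1258140189}{1228614692}$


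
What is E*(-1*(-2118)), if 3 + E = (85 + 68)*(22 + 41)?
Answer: 20409048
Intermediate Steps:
E = 9636 (E = -3 + (85 + 68)*(22 + 41) = -3 + 153*63 = -3 + 9639 = 9636)
E*(-1*(-2118)) = 9636*(-1*(-2118)) = 9636*2118 = 20409048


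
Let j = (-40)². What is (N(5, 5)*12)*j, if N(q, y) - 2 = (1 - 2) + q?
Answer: 115200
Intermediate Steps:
N(q, y) = 1 + q (N(q, y) = 2 + ((1 - 2) + q) = 2 + (-1 + q) = 1 + q)
j = 1600
(N(5, 5)*12)*j = ((1 + 5)*12)*1600 = (6*12)*1600 = 72*1600 = 115200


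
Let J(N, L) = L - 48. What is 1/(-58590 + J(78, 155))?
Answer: -1/58483 ≈ -1.7099e-5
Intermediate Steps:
J(N, L) = -48 + L
1/(-58590 + J(78, 155)) = 1/(-58590 + (-48 + 155)) = 1/(-58590 + 107) = 1/(-58483) = -1/58483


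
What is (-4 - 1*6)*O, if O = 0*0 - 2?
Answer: 20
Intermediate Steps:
O = -2 (O = 0 - 2 = -2)
(-4 - 1*6)*O = (-4 - 1*6)*(-2) = (-4 - 6)*(-2) = -10*(-2) = 20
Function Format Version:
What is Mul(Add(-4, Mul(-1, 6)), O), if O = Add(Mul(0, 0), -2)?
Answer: 20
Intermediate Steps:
O = -2 (O = Add(0, -2) = -2)
Mul(Add(-4, Mul(-1, 6)), O) = Mul(Add(-4, Mul(-1, 6)), -2) = Mul(Add(-4, -6), -2) = Mul(-10, -2) = 20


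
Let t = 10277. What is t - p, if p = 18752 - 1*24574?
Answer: 16099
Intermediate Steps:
p = -5822 (p = 18752 - 24574 = -5822)
t - p = 10277 - 1*(-5822) = 10277 + 5822 = 16099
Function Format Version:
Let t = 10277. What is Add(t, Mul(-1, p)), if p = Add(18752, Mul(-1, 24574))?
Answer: 16099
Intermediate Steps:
p = -5822 (p = Add(18752, -24574) = -5822)
Add(t, Mul(-1, p)) = Add(10277, Mul(-1, -5822)) = Add(10277, 5822) = 16099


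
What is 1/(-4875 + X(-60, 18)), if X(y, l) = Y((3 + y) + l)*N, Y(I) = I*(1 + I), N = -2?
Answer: -1/7839 ≈ -0.00012757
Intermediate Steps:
X(y, l) = -2*(3 + l + y)*(4 + l + y) (X(y, l) = (((3 + y) + l)*(1 + ((3 + y) + l)))*(-2) = ((3 + l + y)*(1 + (3 + l + y)))*(-2) = ((3 + l + y)*(4 + l + y))*(-2) = -2*(3 + l + y)*(4 + l + y))
1/(-4875 + X(-60, 18)) = 1/(-4875 - 2*(3 + 18 - 60)*(4 + 18 - 60)) = 1/(-4875 - 2*(-39)*(-38)) = 1/(-4875 - 2964) = 1/(-7839) = -1/7839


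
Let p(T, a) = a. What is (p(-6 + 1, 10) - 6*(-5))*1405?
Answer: 56200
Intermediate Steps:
(p(-6 + 1, 10) - 6*(-5))*1405 = (10 - 6*(-5))*1405 = (10 + 30)*1405 = 40*1405 = 56200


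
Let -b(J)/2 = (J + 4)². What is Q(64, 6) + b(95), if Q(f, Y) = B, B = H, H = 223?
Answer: -19379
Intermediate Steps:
B = 223
Q(f, Y) = 223
b(J) = -2*(4 + J)² (b(J) = -2*(J + 4)² = -2*(4 + J)²)
Q(64, 6) + b(95) = 223 - 2*(4 + 95)² = 223 - 2*99² = 223 - 2*9801 = 223 - 19602 = -19379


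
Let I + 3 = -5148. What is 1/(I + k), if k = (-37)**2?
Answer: -1/3782 ≈ -0.00026441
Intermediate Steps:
I = -5151 (I = -3 - 5148 = -5151)
k = 1369
1/(I + k) = 1/(-5151 + 1369) = 1/(-3782) = -1/3782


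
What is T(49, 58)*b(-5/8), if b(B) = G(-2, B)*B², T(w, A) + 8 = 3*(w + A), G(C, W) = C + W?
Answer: -164325/512 ≈ -320.95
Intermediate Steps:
T(w, A) = -8 + 3*A + 3*w (T(w, A) = -8 + 3*(w + A) = -8 + 3*(A + w) = -8 + (3*A + 3*w) = -8 + 3*A + 3*w)
b(B) = B²*(-2 + B) (b(B) = (-2 + B)*B² = B²*(-2 + B))
T(49, 58)*b(-5/8) = (-8 + 3*58 + 3*49)*((-5/8)²*(-2 - 5/8)) = (-8 + 174 + 147)*((-5*⅛)²*(-2 - 5*⅛)) = 313*((-5/8)²*(-2 - 5/8)) = 313*((25/64)*(-21/8)) = 313*(-525/512) = -164325/512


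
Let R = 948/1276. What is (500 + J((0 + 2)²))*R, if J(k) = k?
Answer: 119448/319 ≈ 374.45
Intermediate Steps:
R = 237/319 (R = 948*(1/1276) = 237/319 ≈ 0.74295)
(500 + J((0 + 2)²))*R = (500 + (0 + 2)²)*(237/319) = (500 + 2²)*(237/319) = (500 + 4)*(237/319) = 504*(237/319) = 119448/319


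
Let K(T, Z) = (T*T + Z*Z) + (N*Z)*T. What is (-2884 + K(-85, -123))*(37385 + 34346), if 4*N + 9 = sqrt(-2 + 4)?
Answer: -1163118165/4 + 749947605*sqrt(2)/4 ≈ -2.5633e+7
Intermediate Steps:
N = -9/4 + sqrt(2)/4 (N = -9/4 + sqrt(-2 + 4)/4 = -9/4 + sqrt(2)/4 ≈ -1.8964)
K(T, Z) = T**2 + Z**2 + T*Z*(-9/4 + sqrt(2)/4) (K(T, Z) = (T*T + Z*Z) + ((-9/4 + sqrt(2)/4)*Z)*T = (T**2 + Z**2) + (Z*(-9/4 + sqrt(2)/4))*T = (T**2 + Z**2) + T*Z*(-9/4 + sqrt(2)/4) = T**2 + Z**2 + T*Z*(-9/4 + sqrt(2)/4))
(-2884 + K(-85, -123))*(37385 + 34346) = (-2884 + ((-85)**2 + (-123)**2 - 1/4*(-85)*(-123)*(9 - sqrt(2))))*(37385 + 34346) = (-2884 + (7225 + 15129 + (-94095/4 + 10455*sqrt(2)/4)))*71731 = (-2884 + (-4679/4 + 10455*sqrt(2)/4))*71731 = (-16215/4 + 10455*sqrt(2)/4)*71731 = -1163118165/4 + 749947605*sqrt(2)/4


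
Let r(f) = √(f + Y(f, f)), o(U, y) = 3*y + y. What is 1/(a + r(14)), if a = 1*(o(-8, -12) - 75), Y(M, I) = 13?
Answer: -41/5034 - √3/5034 ≈ -0.0084887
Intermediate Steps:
o(U, y) = 4*y
r(f) = √(13 + f) (r(f) = √(f + 13) = √(13 + f))
a = -123 (a = 1*(4*(-12) - 75) = 1*(-48 - 75) = 1*(-123) = -123)
1/(a + r(14)) = 1/(-123 + √(13 + 14)) = 1/(-123 + √27) = 1/(-123 + 3*√3)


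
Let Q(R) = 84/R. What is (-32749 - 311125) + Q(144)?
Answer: -4126481/12 ≈ -3.4387e+5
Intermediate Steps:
(-32749 - 311125) + Q(144) = (-32749 - 311125) + 84/144 = -343874 + 84*(1/144) = -343874 + 7/12 = -4126481/12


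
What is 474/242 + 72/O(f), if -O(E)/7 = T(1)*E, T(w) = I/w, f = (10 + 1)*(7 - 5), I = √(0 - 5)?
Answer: 237/121 + 36*I*√5/385 ≈ 1.9587 + 0.20909*I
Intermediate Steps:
I = I*√5 (I = √(-5) = I*√5 ≈ 2.2361*I)
f = 22 (f = 11*2 = 22)
T(w) = I*√5/w (T(w) = (I*√5)/w = I*√5/w)
O(E) = -7*I*E*√5 (O(E) = -7*I*√5/1*E = -7*I*√5*1*E = -7*I*√5*E = -7*I*E*√5)
474/242 + 72/O(f) = 474/242 + 72/((-7*I*22*√5)) = 474*(1/242) + 72/((-154*I*√5)) = 237/121 + 72*(I*√5/770) = 237/121 + 36*I*√5/385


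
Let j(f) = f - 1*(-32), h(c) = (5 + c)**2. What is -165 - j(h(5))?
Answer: -297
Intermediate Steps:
j(f) = 32 + f (j(f) = f + 32 = 32 + f)
-165 - j(h(5)) = -165 - (32 + (5 + 5)**2) = -165 - (32 + 10**2) = -165 - (32 + 100) = -165 - 1*132 = -165 - 132 = -297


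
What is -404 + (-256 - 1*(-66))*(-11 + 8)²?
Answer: -2114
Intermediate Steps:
-404 + (-256 - 1*(-66))*(-11 + 8)² = -404 + (-256 + 66)*(-3)² = -404 - 190*9 = -404 - 1710 = -2114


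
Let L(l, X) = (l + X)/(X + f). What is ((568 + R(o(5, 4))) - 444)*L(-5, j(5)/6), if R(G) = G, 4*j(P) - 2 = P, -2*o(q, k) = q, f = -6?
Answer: 27459/274 ≈ 100.22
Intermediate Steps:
o(q, k) = -q/2
j(P) = ½ + P/4
L(l, X) = (X + l)/(-6 + X) (L(l, X) = (l + X)/(X - 6) = (X + l)/(-6 + X))
((568 + R(o(5, 4))) - 444)*L(-5, j(5)/6) = ((568 - ½*5) - 444)*(((½ + (¼)*5)/6 - 5)/(-6 + (½ + (¼)*5)/6)) = ((568 - 5/2) - 444)*(((½ + 5/4)*(⅙) - 5)/(-6 + (½ + 5/4)*(⅙))) = (1131/2 - 444)*(((7/4)*(⅙) - 5)/(-6 + (7/4)*(⅙))) = 243*((7/24 - 5)/(-6 + 7/24))/2 = 243*(-113/24/(-137/24))/2 = 243*(-24/137*(-113/24))/2 = (243/2)*(113/137) = 27459/274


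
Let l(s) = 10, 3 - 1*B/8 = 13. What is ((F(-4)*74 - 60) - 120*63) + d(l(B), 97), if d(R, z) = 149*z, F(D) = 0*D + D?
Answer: 6537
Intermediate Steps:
B = -80 (B = 24 - 8*13 = 24 - 104 = -80)
F(D) = D (F(D) = 0 + D = D)
((F(-4)*74 - 60) - 120*63) + d(l(B), 97) = ((-4*74 - 60) - 120*63) + 149*97 = ((-296 - 60) - 7560) + 14453 = (-356 - 7560) + 14453 = -7916 + 14453 = 6537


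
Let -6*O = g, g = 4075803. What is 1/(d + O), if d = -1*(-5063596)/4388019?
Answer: -8776038/5961556874227 ≈ -1.4721e-6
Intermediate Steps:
d = 5063596/4388019 (d = 5063596*(1/4388019) = 5063596/4388019 ≈ 1.1540)
O = -1358601/2 (O = -⅙*4075803 = -1358601/2 ≈ -6.7930e+5)
1/(d + O) = 1/(5063596/4388019 - 1358601/2) = 1/(-5961556874227/8776038) = -8776038/5961556874227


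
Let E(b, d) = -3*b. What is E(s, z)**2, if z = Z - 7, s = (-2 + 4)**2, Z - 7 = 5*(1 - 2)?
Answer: 144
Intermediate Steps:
Z = 2 (Z = 7 + 5*(1 - 2) = 7 + 5*(-1) = 7 - 5 = 2)
s = 4 (s = 2**2 = 4)
z = -5 (z = 2 - 7 = -5)
E(s, z)**2 = (-3*4)**2 = (-12)**2 = 144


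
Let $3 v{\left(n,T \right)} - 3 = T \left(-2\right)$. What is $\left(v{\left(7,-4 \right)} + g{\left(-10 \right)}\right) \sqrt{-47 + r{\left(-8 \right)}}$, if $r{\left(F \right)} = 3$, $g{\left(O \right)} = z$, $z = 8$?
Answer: $\frac{70 i \sqrt{11}}{3} \approx 77.388 i$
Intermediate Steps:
$g{\left(O \right)} = 8$
$v{\left(n,T \right)} = 1 - \frac{2 T}{3}$ ($v{\left(n,T \right)} = 1 + \frac{T \left(-2\right)}{3} = 1 + \frac{\left(-2\right) T}{3} = 1 - \frac{2 T}{3}$)
$\left(v{\left(7,-4 \right)} + g{\left(-10 \right)}\right) \sqrt{-47 + r{\left(-8 \right)}} = \left(\left(1 - - \frac{8}{3}\right) + 8\right) \sqrt{-47 + 3} = \left(\left(1 + \frac{8}{3}\right) + 8\right) \sqrt{-44} = \left(\frac{11}{3} + 8\right) 2 i \sqrt{11} = \frac{35 \cdot 2 i \sqrt{11}}{3} = \frac{70 i \sqrt{11}}{3}$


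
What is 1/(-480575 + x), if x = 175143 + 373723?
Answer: 1/68291 ≈ 1.4643e-5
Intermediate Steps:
x = 548866
1/(-480575 + x) = 1/(-480575 + 548866) = 1/68291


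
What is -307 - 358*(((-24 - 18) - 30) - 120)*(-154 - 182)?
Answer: -23095603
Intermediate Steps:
-307 - 358*(((-24 - 18) - 30) - 120)*(-154 - 182) = -307 - 358*((-42 - 30) - 120)*(-336) = -307 - 358*(-72 - 120)*(-336) = -307 - (-68736)*(-336) = -307 - 358*64512 = -307 - 23095296 = -23095603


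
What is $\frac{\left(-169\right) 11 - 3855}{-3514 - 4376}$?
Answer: $\frac{2857}{3945} \approx 0.72421$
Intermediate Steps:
$\frac{\left(-169\right) 11 - 3855}{-3514 - 4376} = \frac{-1859 - 3855}{-7890} = \left(-5714\right) \left(- \frac{1}{7890}\right) = \frac{2857}{3945}$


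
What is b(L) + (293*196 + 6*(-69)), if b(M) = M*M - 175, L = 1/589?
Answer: 19718642720/346921 ≈ 56839.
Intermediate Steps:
L = 1/589 ≈ 0.0016978
b(M) = -175 + M² (b(M) = M² - 175 = -175 + M²)
b(L) + (293*196 + 6*(-69)) = (-175 + (1/589)²) + (293*196 + 6*(-69)) = (-175 + 1/346921) + (57428 - 414) = -60711174/346921 + 57014 = 19718642720/346921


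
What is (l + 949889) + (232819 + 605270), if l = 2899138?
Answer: 4687116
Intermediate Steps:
(l + 949889) + (232819 + 605270) = (2899138 + 949889) + (232819 + 605270) = 3849027 + 838089 = 4687116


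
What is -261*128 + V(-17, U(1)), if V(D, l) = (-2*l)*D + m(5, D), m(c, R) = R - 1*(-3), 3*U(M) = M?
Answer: -100232/3 ≈ -33411.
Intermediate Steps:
U(M) = M/3
m(c, R) = 3 + R (m(c, R) = R + 3 = 3 + R)
V(D, l) = 3 + D - 2*D*l (V(D, l) = (-2*l)*D + (3 + D) = -2*D*l + (3 + D) = 3 + D - 2*D*l)
-261*128 + V(-17, U(1)) = -261*128 + (3 - 17 - 2*(-17)*(⅓)*1) = -33408 + (3 - 17 - 2*(-17)*⅓) = -33408 + (3 - 17 + 34/3) = -33408 - 8/3 = -100232/3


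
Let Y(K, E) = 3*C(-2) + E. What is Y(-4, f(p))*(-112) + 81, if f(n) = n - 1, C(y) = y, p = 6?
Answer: 193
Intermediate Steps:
f(n) = -1 + n
Y(K, E) = -6 + E (Y(K, E) = 3*(-2) + E = -6 + E)
Y(-4, f(p))*(-112) + 81 = (-6 + (-1 + 6))*(-112) + 81 = (-6 + 5)*(-112) + 81 = -1*(-112) + 81 = 112 + 81 = 193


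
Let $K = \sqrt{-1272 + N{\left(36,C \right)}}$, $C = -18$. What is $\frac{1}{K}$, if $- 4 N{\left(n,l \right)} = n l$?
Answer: $- \frac{i \sqrt{1110}}{1110} \approx - 0.030015 i$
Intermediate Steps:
$N{\left(n,l \right)} = - \frac{l n}{4}$ ($N{\left(n,l \right)} = - \frac{n l}{4} = - \frac{l n}{4}$)
$K = i \sqrt{1110}$ ($K = \sqrt{-1272 - \left(- \frac{9}{2}\right) 36} = \sqrt{-1272 + 162} = \sqrt{-1110} = i \sqrt{1110} \approx 33.317 i$)
$\frac{1}{K} = \frac{1}{i \sqrt{1110}} = - \frac{i \sqrt{1110}}{1110}$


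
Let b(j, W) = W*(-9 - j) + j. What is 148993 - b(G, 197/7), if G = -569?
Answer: 133802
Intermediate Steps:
b(j, W) = j + W*(-9 - j)
148993 - b(G, 197/7) = 148993 - (-569 - 1773/7 - 1*197/7*(-569)) = 148993 - (-569 - 1773/7 - 1*197*(⅐)*(-569)) = 148993 - (-569 - 9*197/7 - 1*197/7*(-569)) = 148993 - (-569 - 1773/7 + 112093/7) = 148993 - 1*15191 = 148993 - 15191 = 133802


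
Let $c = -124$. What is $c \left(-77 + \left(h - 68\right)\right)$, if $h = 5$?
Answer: $17360$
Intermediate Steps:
$c \left(-77 + \left(h - 68\right)\right) = - 124 \left(-77 + \left(5 - 68\right)\right) = - 124 \left(-77 - 63\right) = \left(-124\right) \left(-140\right) = 17360$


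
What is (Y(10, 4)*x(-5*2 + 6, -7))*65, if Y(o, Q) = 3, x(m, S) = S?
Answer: -1365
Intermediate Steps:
(Y(10, 4)*x(-5*2 + 6, -7))*65 = (3*(-7))*65 = -21*65 = -1365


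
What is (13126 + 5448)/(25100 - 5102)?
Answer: 9287/9999 ≈ 0.92879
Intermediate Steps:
(13126 + 5448)/(25100 - 5102) = 18574/19998 = 18574*(1/19998) = 9287/9999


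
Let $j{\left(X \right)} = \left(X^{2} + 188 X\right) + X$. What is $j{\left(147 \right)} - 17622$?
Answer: $31770$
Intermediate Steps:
$j{\left(X \right)} = X^{2} + 189 X$
$j{\left(147 \right)} - 17622 = 147 \left(189 + 147\right) - 17622 = 147 \cdot 336 - 17622 = 49392 - 17622 = 31770$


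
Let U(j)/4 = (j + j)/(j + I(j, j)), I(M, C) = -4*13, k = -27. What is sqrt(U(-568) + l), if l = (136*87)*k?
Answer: 2*I*sqrt(1918736630)/155 ≈ 565.21*I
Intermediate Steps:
I(M, C) = -52
l = -319464 (l = (136*87)*(-27) = 11832*(-27) = -319464)
U(j) = 8*j/(-52 + j) (U(j) = 4*((j + j)/(j - 52)) = 4*((2*j)/(-52 + j)) = 4*(2*j/(-52 + j)) = 8*j/(-52 + j))
sqrt(U(-568) + l) = sqrt(8*(-568)/(-52 - 568) - 319464) = sqrt(8*(-568)/(-620) - 319464) = sqrt(8*(-568)*(-1/620) - 319464) = sqrt(1136/155 - 319464) = sqrt(-49515784/155) = 2*I*sqrt(1918736630)/155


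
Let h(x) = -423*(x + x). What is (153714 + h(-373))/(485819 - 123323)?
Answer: 19553/15104 ≈ 1.2946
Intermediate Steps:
h(x) = -846*x
(153714 + h(-373))/(485819 - 123323) = (153714 - 846*(-373))/(485819 - 123323) = (153714 + 315558)/362496 = 469272*(1/362496) = 19553/15104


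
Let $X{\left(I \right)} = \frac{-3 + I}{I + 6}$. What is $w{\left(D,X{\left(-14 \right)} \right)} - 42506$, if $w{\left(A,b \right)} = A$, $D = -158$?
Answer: $-42664$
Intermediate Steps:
$X{\left(I \right)} = \frac{-3 + I}{6 + I}$
$w{\left(D,X{\left(-14 \right)} \right)} - 42506 = -158 - 42506 = -42664$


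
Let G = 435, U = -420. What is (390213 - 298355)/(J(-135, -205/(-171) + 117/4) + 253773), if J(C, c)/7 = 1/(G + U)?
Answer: 688935/1903301 ≈ 0.36197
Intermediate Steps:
J(C, c) = 7/15 (J(C, c) = 7/(435 - 420) = 7/15)
(390213 - 298355)/(J(-135, -205/(-171) + 117/4) + 253773) = (390213 - 298355)/(7/15 + 253773) = 91858/(3806602/15) = 91858*(15/3806602) = 688935/1903301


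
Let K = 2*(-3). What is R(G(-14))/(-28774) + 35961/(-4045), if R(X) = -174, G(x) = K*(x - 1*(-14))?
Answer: -517018992/58195415 ≈ -8.8842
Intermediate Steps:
K = -6
G(x) = -84 - 6*x (G(x) = -6*(x - 1*(-14)) = -6*(x + 14) = -6*(14 + x) = -84 - 6*x)
R(G(-14))/(-28774) + 35961/(-4045) = -174/(-28774) + 35961/(-4045) = -174*(-1/28774) + 35961*(-1/4045) = 87/14387 - 35961/4045 = -517018992/58195415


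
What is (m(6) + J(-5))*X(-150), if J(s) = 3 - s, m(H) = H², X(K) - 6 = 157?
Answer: 7172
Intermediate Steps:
X(K) = 163 (X(K) = 6 + 157 = 163)
(m(6) + J(-5))*X(-150) = (6² + (3 - 1*(-5)))*163 = (36 + (3 + 5))*163 = (36 + 8)*163 = 44*163 = 7172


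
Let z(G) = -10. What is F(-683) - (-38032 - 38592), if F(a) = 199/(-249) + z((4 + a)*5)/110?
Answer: 209870698/2739 ≈ 76623.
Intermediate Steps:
F(a) = -2438/2739 (F(a) = 199/(-249) - 10/110 = 199*(-1/249) - 10*1/110 = -199/249 - 1/11 = -2438/2739)
F(-683) - (-38032 - 38592) = -2438/2739 - (-38032 - 38592) = -2438/2739 - 1*(-76624) = -2438/2739 + 76624 = 209870698/2739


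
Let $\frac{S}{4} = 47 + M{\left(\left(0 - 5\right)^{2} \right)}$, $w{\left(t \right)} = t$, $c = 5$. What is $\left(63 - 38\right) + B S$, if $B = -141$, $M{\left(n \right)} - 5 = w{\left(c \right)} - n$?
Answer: $-18023$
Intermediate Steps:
$M{\left(n \right)} = 10 - n$ ($M{\left(n \right)} = 5 - \left(-5 + n\right) = 10 - n$)
$S = 128$ ($S = 4 \left(47 + \left(10 - \left(0 - 5\right)^{2}\right)\right) = 4 \left(47 + \left(10 - \left(-5\right)^{2}\right)\right) = 4 \left(47 + \left(10 - 25\right)\right) = 4 \left(47 - 15\right) = 4 \cdot 32 = 128$)
$\left(63 - 38\right) + B S = \left(63 - 38\right) - 18048 = 25 - 18048 = -18023$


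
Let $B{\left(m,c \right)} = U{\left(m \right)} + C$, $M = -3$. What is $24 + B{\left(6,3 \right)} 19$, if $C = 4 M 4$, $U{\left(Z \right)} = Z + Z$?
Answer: $-660$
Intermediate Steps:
$U{\left(Z \right)} = 2 Z$
$C = -48$ ($C = 4 \left(-3\right) 4 = \left(-12\right) 4 = -48$)
$B{\left(m,c \right)} = -48 + 2 m$ ($B{\left(m,c \right)} = 2 m - 48 = -48 + 2 m$)
$24 + B{\left(6,3 \right)} 19 = 24 + \left(-48 + 2 \cdot 6\right) 19 = 24 + \left(-48 + 12\right) 19 = 24 - 684 = -660$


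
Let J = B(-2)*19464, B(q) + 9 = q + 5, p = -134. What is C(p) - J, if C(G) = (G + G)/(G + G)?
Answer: 116785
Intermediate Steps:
B(q) = -4 + q (B(q) = -9 + (q + 5) = -9 + (5 + q) = -4 + q)
J = -116784 (J = (-4 - 2)*19464 = -6*19464 = -116784)
C(G) = 1 (C(G) = (2*G)/((2*G)) = (2*G)*(1/(2*G)) = 1)
C(p) - J = 1 - 1*(-116784) = 1 + 116784 = 116785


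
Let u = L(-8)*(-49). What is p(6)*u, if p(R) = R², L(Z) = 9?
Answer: -15876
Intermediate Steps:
u = -441 (u = 9*(-49) = -441)
p(6)*u = 6²*(-441) = 36*(-441) = -15876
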